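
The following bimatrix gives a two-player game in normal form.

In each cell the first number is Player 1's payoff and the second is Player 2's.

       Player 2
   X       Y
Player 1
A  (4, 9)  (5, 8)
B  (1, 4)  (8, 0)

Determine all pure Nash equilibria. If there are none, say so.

(A, X): Player 1 gets 4, best alternative 1; Player 2 gets 9, best alternative 8. No profitable deviation — NE.
(A, Y): Player 1 can switch to B (5 → 8). Not NE.
(B, X): Player 1 can switch to A (1 → 4). Not NE.
(B, Y): Player 2 can switch to X (0 → 4). Not NE.

The unique pure-strategy Nash equilibrium is (A, X).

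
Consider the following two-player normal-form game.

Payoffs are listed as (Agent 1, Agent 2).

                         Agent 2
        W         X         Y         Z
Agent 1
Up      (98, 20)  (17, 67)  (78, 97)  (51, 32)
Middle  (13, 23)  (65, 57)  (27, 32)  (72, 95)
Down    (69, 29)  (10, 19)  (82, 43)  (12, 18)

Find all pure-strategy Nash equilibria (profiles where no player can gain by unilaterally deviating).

Agent 1 against W: payoffs 98, 13, 69 → best response Up.
Agent 1 against X: payoffs 17, 65, 10 → best response Middle.
Agent 1 against Y: payoffs 78, 27, 82 → best response Down.
Agent 1 against Z: payoffs 51, 72, 12 → best response Middle.
Agent 2 against Up: payoffs 20, 67, 97, 32 → best response Y.
Agent 2 against Middle: payoffs 23, 57, 32, 95 → best response Z.
Agent 2 against Down: payoffs 29, 19, 43, 18 → best response Y.
Mutual best responses: (Middle, Z); (Down, Y).

Pure-strategy Nash equilibria: (Middle, Z), (Down, Y)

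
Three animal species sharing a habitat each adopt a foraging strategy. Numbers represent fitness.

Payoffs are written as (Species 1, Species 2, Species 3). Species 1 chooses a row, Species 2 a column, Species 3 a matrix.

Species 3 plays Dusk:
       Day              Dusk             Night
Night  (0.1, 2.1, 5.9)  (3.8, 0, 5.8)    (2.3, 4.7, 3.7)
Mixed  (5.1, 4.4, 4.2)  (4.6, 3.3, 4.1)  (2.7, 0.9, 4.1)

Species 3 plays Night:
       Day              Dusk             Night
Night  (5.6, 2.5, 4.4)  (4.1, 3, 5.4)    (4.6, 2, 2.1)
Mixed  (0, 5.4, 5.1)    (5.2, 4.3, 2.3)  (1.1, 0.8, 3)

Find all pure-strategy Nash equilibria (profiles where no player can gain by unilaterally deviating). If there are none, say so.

For each player, find the best response to each opponent profile; mutual best responses are the pure NE.
Species 1 against (Day, Dusk): payoffs 0.1, 5.1 → best response Mixed.
Species 1 against (Day, Night): payoffs 5.6, 0 → best response Night.
Species 1 against (Dusk, Dusk): payoffs 3.8, 4.6 → best response Mixed.
Species 1 against (Dusk, Night): payoffs 4.1, 5.2 → best response Mixed.
Species 1 against (Night, Dusk): payoffs 2.3, 2.7 → best response Mixed.
Species 1 against (Night, Night): payoffs 4.6, 1.1 → best response Night.
Species 2 against (Night, Dusk): payoffs 2.1, 0, 4.7 → best response Night.
Species 2 against (Night, Night): payoffs 2.5, 3, 2 → best response Dusk.
Species 2 against (Mixed, Dusk): payoffs 4.4, 3.3, 0.9 → best response Day.
Species 2 against (Mixed, Night): payoffs 5.4, 4.3, 0.8 → best response Day.
Species 3 against (Night, Day): payoffs 5.9, 4.4 → best response Dusk.
Species 3 against (Night, Dusk): payoffs 5.8, 5.4 → best response Dusk.
Species 3 against (Night, Night): payoffs 3.7, 2.1 → best response Dusk.
Species 3 against (Mixed, Day): payoffs 4.2, 5.1 → best response Night.
Species 3 against (Mixed, Dusk): payoffs 4.1, 2.3 → best response Dusk.
Species 3 against (Mixed, Night): payoffs 4.1, 3 → best response Dusk.
No profile is a mutual best response for all players.

No pure-strategy Nash equilibrium.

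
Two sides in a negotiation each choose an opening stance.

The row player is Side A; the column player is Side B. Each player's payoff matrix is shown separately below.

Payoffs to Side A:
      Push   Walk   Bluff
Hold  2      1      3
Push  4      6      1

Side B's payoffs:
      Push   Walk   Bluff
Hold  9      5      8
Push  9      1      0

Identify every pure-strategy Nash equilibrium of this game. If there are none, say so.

(Hold, Push): Side A can switch to Push (2 → 4). Not NE.
(Hold, Walk): Side A can switch to Push (1 → 6). Not NE.
(Hold, Bluff): Side B can switch to Push (8 → 9). Not NE.
(Push, Push): Side A gets 4, best alternative 2; Side B gets 9, best alternative 1. No profitable deviation — NE.
(Push, Walk): Side B can switch to Push (1 → 9). Not NE.
(Push, Bluff): Side A can switch to Hold (1 → 3). Not NE.

Pure NE: (Push, Push)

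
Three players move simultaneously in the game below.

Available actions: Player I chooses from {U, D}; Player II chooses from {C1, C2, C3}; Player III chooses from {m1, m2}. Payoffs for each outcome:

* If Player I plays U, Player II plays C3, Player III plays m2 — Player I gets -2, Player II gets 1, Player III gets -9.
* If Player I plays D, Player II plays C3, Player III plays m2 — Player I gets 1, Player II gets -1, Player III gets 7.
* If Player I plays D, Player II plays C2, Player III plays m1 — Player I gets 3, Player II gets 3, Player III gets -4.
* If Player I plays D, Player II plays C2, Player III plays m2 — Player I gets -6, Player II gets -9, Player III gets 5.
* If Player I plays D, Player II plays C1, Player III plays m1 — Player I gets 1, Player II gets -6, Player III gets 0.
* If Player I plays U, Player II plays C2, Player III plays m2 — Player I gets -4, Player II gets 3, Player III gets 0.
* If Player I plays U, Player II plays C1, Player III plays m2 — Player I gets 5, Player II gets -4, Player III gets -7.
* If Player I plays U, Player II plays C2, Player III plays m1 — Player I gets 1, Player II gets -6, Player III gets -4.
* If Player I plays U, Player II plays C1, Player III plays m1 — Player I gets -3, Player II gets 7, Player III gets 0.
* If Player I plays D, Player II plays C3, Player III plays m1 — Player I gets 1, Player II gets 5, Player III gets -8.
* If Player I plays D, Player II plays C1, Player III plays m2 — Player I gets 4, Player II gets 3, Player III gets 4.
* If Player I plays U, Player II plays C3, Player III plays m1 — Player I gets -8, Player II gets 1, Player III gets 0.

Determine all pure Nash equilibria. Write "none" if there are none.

(U, C2, m2)

Mark each player's best response to every combination of opponents' strategies; a profile where every player is best-responding is a pure Nash equilibrium.
Player I against (C1, m1): payoffs -3, 1 → best response D.
Player I against (C1, m2): payoffs 5, 4 → best response U.
Player I against (C2, m1): payoffs 1, 3 → best response D.
Player I against (C2, m2): payoffs -4, -6 → best response U.
Player I against (C3, m1): payoffs -8, 1 → best response D.
Player I against (C3, m2): payoffs -2, 1 → best response D.
Player II against (U, m1): payoffs 7, -6, 1 → best response C1.
Player II against (U, m2): payoffs -4, 3, 1 → best response C2.
Player II against (D, m1): payoffs -6, 3, 5 → best response C3.
Player II against (D, m2): payoffs 3, -9, -1 → best response C1.
Player III against (U, C1): payoffs 0, -7 → best response m1.
Player III against (U, C2): payoffs -4, 0 → best response m2.
Player III against (U, C3): payoffs 0, -9 → best response m1.
Player III against (D, C1): payoffs 0, 4 → best response m2.
Player III against (D, C2): payoffs -4, 5 → best response m2.
Player III against (D, C3): payoffs -8, 7 → best response m2.
Mutual best responses: (U, C2, m2).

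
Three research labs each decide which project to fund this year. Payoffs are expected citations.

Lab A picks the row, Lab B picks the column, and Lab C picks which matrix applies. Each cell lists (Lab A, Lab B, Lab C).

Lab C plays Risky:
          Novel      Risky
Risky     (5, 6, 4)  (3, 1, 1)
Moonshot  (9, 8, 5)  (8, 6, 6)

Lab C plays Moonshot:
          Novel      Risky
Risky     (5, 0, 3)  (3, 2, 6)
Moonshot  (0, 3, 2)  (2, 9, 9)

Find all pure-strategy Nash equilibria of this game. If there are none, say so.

The pure Nash equilibria are (Risky, Risky, Moonshot); (Moonshot, Novel, Risky).

Lab A against (Novel, Risky): payoffs 5, 9 → best response Moonshot.
Lab A against (Novel, Moonshot): payoffs 5, 0 → best response Risky.
Lab A against (Risky, Risky): payoffs 3, 8 → best response Moonshot.
Lab A against (Risky, Moonshot): payoffs 3, 2 → best response Risky.
Lab B against (Risky, Risky): payoffs 6, 1 → best response Novel.
Lab B against (Risky, Moonshot): payoffs 0, 2 → best response Risky.
Lab B against (Moonshot, Risky): payoffs 8, 6 → best response Novel.
Lab B against (Moonshot, Moonshot): payoffs 3, 9 → best response Risky.
Lab C against (Risky, Novel): payoffs 4, 3 → best response Risky.
Lab C against (Risky, Risky): payoffs 1, 6 → best response Moonshot.
Lab C against (Moonshot, Novel): payoffs 5, 2 → best response Risky.
Lab C against (Moonshot, Risky): payoffs 6, 9 → best response Moonshot.
Mutual best responses: (Risky, Risky, Moonshot); (Moonshot, Novel, Risky).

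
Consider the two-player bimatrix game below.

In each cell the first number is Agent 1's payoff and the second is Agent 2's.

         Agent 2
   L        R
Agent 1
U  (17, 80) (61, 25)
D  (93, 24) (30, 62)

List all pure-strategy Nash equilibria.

For each strategy profile, look for a profitable unilateral deviation.
(U, L): Agent 1 can switch to D (17 → 93). Not NE.
(U, R): Agent 2 can switch to L (25 → 80). Not NE.
(D, L): Agent 2 can switch to R (24 → 62). Not NE.
(D, R): Agent 1 can switch to U (30 → 61). Not NE.

No pure-strategy Nash equilibrium.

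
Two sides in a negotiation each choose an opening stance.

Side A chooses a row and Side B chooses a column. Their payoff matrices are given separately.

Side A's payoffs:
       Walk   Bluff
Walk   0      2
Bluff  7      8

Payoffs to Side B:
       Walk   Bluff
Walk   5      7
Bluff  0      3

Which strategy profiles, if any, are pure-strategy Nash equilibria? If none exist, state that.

(Walk, Walk): Side A can switch to Bluff (0 → 7). Not NE.
(Walk, Bluff): Side A can switch to Bluff (2 → 8). Not NE.
(Bluff, Walk): Side B can switch to Bluff (0 → 3). Not NE.
(Bluff, Bluff): Side A gets 8, best alternative 2; Side B gets 3, best alternative 0. No profitable deviation — NE.

The unique pure-strategy Nash equilibrium is (Bluff, Bluff).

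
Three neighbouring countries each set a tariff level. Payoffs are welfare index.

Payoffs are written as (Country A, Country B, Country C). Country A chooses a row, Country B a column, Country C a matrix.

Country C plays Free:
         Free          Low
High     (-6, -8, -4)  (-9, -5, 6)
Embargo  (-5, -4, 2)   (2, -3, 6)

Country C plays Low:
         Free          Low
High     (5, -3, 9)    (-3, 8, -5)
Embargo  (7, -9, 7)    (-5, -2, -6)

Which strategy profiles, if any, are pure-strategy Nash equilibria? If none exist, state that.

Country A against (Free, Free): payoffs -6, -5 → best response Embargo.
Country A against (Free, Low): payoffs 5, 7 → best response Embargo.
Country A against (Low, Free): payoffs -9, 2 → best response Embargo.
Country A against (Low, Low): payoffs -3, -5 → best response High.
Country B against (High, Free): payoffs -8, -5 → best response Low.
Country B against (High, Low): payoffs -3, 8 → best response Low.
Country B against (Embargo, Free): payoffs -4, -3 → best response Low.
Country B against (Embargo, Low): payoffs -9, -2 → best response Low.
Country C against (High, Free): payoffs -4, 9 → best response Low.
Country C against (High, Low): payoffs 6, -5 → best response Free.
Country C against (Embargo, Free): payoffs 2, 7 → best response Low.
Country C against (Embargo, Low): payoffs 6, -6 → best response Free.
Mutual best responses: (Embargo, Low, Free).

The unique pure-strategy Nash equilibrium is (Embargo, Low, Free).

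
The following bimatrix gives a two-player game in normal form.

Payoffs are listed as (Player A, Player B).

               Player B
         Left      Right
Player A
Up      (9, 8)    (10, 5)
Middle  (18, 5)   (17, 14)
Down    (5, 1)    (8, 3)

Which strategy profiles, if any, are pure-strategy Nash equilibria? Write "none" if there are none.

The unique pure-strategy Nash equilibrium is (Middle, Right).

Player A against Left: payoffs 9, 18, 5 → best response Middle.
Player A against Right: payoffs 10, 17, 8 → best response Middle.
Player B against Up: payoffs 8, 5 → best response Left.
Player B against Middle: payoffs 5, 14 → best response Right.
Player B against Down: payoffs 1, 3 → best response Right.
Mutual best responses: (Middle, Right).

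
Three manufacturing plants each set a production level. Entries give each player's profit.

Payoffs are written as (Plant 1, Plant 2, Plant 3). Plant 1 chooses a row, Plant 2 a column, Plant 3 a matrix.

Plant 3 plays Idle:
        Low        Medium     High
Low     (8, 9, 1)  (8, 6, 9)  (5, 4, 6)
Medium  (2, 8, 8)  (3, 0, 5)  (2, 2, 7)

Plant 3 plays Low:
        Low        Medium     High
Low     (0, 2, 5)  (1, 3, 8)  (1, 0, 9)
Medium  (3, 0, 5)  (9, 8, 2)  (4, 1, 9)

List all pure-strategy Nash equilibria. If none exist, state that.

No pure-strategy Nash equilibrium.

For each player, find the best response to each opponent profile; mutual best responses are the pure NE.
Plant 1 against (Low, Idle): payoffs 8, 2 → best response Low.
Plant 1 against (Low, Low): payoffs 0, 3 → best response Medium.
Plant 1 against (Medium, Idle): payoffs 8, 3 → best response Low.
Plant 1 against (Medium, Low): payoffs 1, 9 → best response Medium.
Plant 1 against (High, Idle): payoffs 5, 2 → best response Low.
Plant 1 against (High, Low): payoffs 1, 4 → best response Medium.
Plant 2 against (Low, Idle): payoffs 9, 6, 4 → best response Low.
Plant 2 against (Low, Low): payoffs 2, 3, 0 → best response Medium.
Plant 2 against (Medium, Idle): payoffs 8, 0, 2 → best response Low.
Plant 2 against (Medium, Low): payoffs 0, 8, 1 → best response Medium.
Plant 3 against (Low, Low): payoffs 1, 5 → best response Low.
Plant 3 against (Low, Medium): payoffs 9, 8 → best response Idle.
Plant 3 against (Low, High): payoffs 6, 9 → best response Low.
Plant 3 against (Medium, Low): payoffs 8, 5 → best response Idle.
Plant 3 against (Medium, Medium): payoffs 5, 2 → best response Idle.
Plant 3 against (Medium, High): payoffs 7, 9 → best response Low.
No profile is a mutual best response for all players.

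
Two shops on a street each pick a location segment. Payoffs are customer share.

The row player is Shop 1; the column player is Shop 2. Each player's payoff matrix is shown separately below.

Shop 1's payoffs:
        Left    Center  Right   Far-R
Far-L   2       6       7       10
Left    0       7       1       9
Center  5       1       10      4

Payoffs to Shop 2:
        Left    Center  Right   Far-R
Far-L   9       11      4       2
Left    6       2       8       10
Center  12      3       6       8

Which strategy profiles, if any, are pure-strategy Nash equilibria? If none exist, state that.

(Far-L, Left): Shop 1 can switch to Center (2 → 5). Not NE.
(Far-L, Center): Shop 1 can switch to Left (6 → 7). Not NE.
(Far-L, Right): Shop 1 can switch to Center (7 → 10). Not NE.
(Far-L, Far-R): Shop 2 can switch to Left (2 → 9). Not NE.
(Left, Left): Shop 1 can switch to Far-L (0 → 2). Not NE.
(Left, Center): Shop 2 can switch to Left (2 → 6). Not NE.
(Left, Right): Shop 1 can switch to Far-L (1 → 7). Not NE.
(Left, Far-R): Shop 1 can switch to Far-L (9 → 10). Not NE.
(Center, Left): Shop 1 gets 5, best alternative 2; Shop 2 gets 12, best alternative 8. No profitable deviation — NE.
(Center, Center): Shop 1 can switch to Far-L (1 → 6). Not NE.
(Center, Right): Shop 2 can switch to Left (6 → 12). Not NE.
(The remaining 1 profile has a profitable deviation by the same check.)

(Center, Left)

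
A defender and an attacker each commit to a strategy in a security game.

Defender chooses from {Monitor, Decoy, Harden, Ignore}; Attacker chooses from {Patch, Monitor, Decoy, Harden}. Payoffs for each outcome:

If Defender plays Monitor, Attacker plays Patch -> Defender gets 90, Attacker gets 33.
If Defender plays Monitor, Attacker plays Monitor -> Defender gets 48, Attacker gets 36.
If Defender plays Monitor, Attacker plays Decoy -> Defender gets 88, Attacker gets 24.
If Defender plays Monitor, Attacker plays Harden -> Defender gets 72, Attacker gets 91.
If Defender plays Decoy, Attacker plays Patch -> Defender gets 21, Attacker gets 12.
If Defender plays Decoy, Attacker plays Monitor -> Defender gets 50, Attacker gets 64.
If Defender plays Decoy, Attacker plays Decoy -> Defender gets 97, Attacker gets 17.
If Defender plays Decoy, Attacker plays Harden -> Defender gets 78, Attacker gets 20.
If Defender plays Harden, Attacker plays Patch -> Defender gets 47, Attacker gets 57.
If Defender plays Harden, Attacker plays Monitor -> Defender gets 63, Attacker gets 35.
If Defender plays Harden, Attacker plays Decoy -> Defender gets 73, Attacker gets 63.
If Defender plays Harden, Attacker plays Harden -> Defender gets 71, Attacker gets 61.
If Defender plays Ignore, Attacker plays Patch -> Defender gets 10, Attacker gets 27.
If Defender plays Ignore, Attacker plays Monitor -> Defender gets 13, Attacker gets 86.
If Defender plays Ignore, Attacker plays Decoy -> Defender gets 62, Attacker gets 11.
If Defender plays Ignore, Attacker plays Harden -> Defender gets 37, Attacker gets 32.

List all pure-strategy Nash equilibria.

Mark each player's best response to every combination of opponents' strategies; a profile where every player is best-responding is a pure Nash equilibrium.
Defender against Patch: payoffs 90, 21, 47, 10 → best response Monitor.
Defender against Monitor: payoffs 48, 50, 63, 13 → best response Harden.
Defender against Decoy: payoffs 88, 97, 73, 62 → best response Decoy.
Defender against Harden: payoffs 72, 78, 71, 37 → best response Decoy.
Attacker against Monitor: payoffs 33, 36, 24, 91 → best response Harden.
Attacker against Decoy: payoffs 12, 64, 17, 20 → best response Monitor.
Attacker against Harden: payoffs 57, 35, 63, 61 → best response Decoy.
Attacker against Ignore: payoffs 27, 86, 11, 32 → best response Monitor.
No profile is a mutual best response for all players.

No pure-strategy Nash equilibrium.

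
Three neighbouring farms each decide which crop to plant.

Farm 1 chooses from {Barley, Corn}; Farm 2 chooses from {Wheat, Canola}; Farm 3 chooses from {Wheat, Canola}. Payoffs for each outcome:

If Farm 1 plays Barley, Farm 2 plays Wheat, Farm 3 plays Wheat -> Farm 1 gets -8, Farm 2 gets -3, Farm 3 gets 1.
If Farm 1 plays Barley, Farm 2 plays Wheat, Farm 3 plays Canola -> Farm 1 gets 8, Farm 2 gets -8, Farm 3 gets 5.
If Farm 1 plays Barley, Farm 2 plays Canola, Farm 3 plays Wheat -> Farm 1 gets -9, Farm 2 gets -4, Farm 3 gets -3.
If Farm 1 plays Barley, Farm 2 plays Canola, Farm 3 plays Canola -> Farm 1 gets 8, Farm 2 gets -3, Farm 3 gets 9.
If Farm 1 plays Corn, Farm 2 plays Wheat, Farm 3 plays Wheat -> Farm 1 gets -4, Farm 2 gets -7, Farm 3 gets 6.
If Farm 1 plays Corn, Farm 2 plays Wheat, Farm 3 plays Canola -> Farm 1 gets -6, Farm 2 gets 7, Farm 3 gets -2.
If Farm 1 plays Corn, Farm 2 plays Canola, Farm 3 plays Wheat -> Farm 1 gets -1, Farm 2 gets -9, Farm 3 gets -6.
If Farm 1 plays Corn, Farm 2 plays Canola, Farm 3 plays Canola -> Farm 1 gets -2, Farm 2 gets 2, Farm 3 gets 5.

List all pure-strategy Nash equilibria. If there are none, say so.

(Barley, Wheat, Wheat): Farm 1 can switch to Corn (-8 → -4). Not NE.
(Barley, Wheat, Canola): Farm 2 can switch to Canola (-8 → -3). Not NE.
(Barley, Canola, Wheat): Farm 1 can switch to Corn (-9 → -1). Not NE.
(Barley, Canola, Canola): Farm 1 gets 8, best alternative -2; Farm 2 gets -3, best alternative -8; Farm 3 gets 9, best alternative -3. No profitable deviation — NE.
(Corn, Wheat, Wheat): Farm 1 gets -4, best alternative -8; Farm 2 gets -7, best alternative -9; Farm 3 gets 6, best alternative -2. No profitable deviation — NE.
(Corn, Wheat, Canola): Farm 1 can switch to Barley (-6 → 8). Not NE.
(Corn, Canola, Wheat): Farm 2 can switch to Wheat (-9 → -7). Not NE.
(Corn, Canola, Canola): Farm 1 can switch to Barley (-2 → 8). Not NE.

The pure Nash equilibria are (Barley, Canola, Canola); (Corn, Wheat, Wheat).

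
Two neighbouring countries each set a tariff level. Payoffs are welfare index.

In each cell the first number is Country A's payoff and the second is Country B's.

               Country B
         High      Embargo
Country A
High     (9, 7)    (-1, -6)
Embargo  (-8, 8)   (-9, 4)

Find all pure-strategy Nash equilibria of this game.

For each player, find the best response to each opponent profile; mutual best responses are the pure NE.
Country A against High: payoffs 9, -8 → best response High.
Country A against Embargo: payoffs -1, -9 → best response High.
Country B against High: payoffs 7, -6 → best response High.
Country B against Embargo: payoffs 8, 4 → best response High.
Mutual best responses: (High, High).

The unique pure-strategy Nash equilibrium is (High, High).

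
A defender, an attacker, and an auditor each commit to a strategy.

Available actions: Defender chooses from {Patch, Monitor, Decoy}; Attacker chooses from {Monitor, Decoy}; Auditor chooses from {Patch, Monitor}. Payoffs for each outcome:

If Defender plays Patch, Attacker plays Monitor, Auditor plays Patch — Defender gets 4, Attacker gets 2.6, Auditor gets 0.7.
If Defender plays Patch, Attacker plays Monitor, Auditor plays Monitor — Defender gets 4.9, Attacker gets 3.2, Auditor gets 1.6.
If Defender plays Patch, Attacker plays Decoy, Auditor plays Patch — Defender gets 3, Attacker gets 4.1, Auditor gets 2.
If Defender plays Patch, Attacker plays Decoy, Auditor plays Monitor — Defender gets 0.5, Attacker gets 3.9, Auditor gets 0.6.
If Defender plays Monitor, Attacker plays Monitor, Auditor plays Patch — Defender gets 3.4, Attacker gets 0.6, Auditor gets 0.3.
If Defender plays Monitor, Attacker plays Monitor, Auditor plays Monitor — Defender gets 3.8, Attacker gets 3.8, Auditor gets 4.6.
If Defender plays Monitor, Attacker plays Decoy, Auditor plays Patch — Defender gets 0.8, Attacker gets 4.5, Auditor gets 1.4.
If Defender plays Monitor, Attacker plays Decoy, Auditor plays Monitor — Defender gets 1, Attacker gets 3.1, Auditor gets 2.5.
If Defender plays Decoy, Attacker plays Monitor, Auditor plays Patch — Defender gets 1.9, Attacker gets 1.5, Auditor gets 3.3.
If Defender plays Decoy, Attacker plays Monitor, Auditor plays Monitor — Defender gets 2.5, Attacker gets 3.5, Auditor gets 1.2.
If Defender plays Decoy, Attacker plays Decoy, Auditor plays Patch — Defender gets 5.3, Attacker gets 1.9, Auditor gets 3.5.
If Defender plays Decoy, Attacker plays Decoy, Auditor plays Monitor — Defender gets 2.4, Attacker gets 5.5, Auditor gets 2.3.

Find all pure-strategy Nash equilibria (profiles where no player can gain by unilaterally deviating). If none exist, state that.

The unique pure-strategy Nash equilibrium is (Decoy, Decoy, Patch).

Defender against (Monitor, Patch): payoffs 4, 3.4, 1.9 → best response Patch.
Defender against (Monitor, Monitor): payoffs 4.9, 3.8, 2.5 → best response Patch.
Defender against (Decoy, Patch): payoffs 3, 0.8, 5.3 → best response Decoy.
Defender against (Decoy, Monitor): payoffs 0.5, 1, 2.4 → best response Decoy.
Attacker against (Patch, Patch): payoffs 2.6, 4.1 → best response Decoy.
Attacker against (Patch, Monitor): payoffs 3.2, 3.9 → best response Decoy.
Attacker against (Monitor, Patch): payoffs 0.6, 4.5 → best response Decoy.
Attacker against (Monitor, Monitor): payoffs 3.8, 3.1 → best response Monitor.
Attacker against (Decoy, Patch): payoffs 1.5, 1.9 → best response Decoy.
Attacker against (Decoy, Monitor): payoffs 3.5, 5.5 → best response Decoy.
Auditor against (Patch, Monitor): payoffs 0.7, 1.6 → best response Monitor.
Auditor against (Patch, Decoy): payoffs 2, 0.6 → best response Patch.
Auditor against (Monitor, Monitor): payoffs 0.3, 4.6 → best response Monitor.
Auditor against (Monitor, Decoy): payoffs 1.4, 2.5 → best response Monitor.
Auditor against (Decoy, Monitor): payoffs 3.3, 1.2 → best response Patch.
Auditor against (Decoy, Decoy): payoffs 3.5, 2.3 → best response Patch.
Mutual best responses: (Decoy, Decoy, Patch).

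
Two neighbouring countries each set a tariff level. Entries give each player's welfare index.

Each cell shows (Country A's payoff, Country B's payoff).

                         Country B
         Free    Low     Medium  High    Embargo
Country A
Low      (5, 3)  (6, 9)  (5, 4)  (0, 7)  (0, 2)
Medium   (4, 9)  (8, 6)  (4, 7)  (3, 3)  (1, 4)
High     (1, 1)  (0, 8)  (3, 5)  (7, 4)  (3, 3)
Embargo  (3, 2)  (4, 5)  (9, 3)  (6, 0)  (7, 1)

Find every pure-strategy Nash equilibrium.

Country A against Free: payoffs 5, 4, 1, 3 → best response Low.
Country A against Low: payoffs 6, 8, 0, 4 → best response Medium.
Country A against Medium: payoffs 5, 4, 3, 9 → best response Embargo.
Country A against High: payoffs 0, 3, 7, 6 → best response High.
Country A against Embargo: payoffs 0, 1, 3, 7 → best response Embargo.
Country B against Low: payoffs 3, 9, 4, 7, 2 → best response Low.
Country B against Medium: payoffs 9, 6, 7, 3, 4 → best response Free.
Country B against High: payoffs 1, 8, 5, 4, 3 → best response Low.
Country B against Embargo: payoffs 2, 5, 3, 0, 1 → best response Low.
No profile is a mutual best response for all players.

No pure-strategy Nash equilibrium.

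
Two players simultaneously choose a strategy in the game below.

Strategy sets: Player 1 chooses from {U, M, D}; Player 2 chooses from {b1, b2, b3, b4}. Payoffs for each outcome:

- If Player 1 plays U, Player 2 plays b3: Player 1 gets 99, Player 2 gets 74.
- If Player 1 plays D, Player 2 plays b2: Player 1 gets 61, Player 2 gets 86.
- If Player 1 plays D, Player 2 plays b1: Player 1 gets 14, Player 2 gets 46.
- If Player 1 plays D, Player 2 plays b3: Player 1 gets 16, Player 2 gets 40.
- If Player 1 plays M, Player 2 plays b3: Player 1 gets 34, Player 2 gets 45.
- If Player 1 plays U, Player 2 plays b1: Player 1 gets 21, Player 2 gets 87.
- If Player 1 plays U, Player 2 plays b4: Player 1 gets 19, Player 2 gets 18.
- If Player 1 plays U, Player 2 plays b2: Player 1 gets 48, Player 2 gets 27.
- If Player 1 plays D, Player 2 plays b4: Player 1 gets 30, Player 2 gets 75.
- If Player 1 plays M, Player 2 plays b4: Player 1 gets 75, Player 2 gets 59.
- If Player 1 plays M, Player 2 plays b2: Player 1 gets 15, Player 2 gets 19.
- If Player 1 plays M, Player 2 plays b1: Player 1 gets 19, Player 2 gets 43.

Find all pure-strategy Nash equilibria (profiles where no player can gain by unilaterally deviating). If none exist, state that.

Pure-strategy Nash equilibria: (U, b1), (M, b4), (D, b2)

Player 1 against b1: payoffs 21, 19, 14 → best response U.
Player 1 against b2: payoffs 48, 15, 61 → best response D.
Player 1 against b3: payoffs 99, 34, 16 → best response U.
Player 1 against b4: payoffs 19, 75, 30 → best response M.
Player 2 against U: payoffs 87, 27, 74, 18 → best response b1.
Player 2 against M: payoffs 43, 19, 45, 59 → best response b4.
Player 2 against D: payoffs 46, 86, 40, 75 → best response b2.
Mutual best responses: (U, b1); (M, b4); (D, b2).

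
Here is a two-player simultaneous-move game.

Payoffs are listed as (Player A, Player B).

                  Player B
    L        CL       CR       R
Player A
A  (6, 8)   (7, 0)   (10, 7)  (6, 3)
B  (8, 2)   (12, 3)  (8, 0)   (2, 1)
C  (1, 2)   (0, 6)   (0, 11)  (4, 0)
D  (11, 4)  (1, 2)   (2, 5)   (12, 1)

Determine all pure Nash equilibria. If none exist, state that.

Player A against L: payoffs 6, 8, 1, 11 → best response D.
Player A against CL: payoffs 7, 12, 0, 1 → best response B.
Player A against CR: payoffs 10, 8, 0, 2 → best response A.
Player A against R: payoffs 6, 2, 4, 12 → best response D.
Player B against A: payoffs 8, 0, 7, 3 → best response L.
Player B against B: payoffs 2, 3, 0, 1 → best response CL.
Player B against C: payoffs 2, 6, 11, 0 → best response CR.
Player B against D: payoffs 4, 2, 5, 1 → best response CR.
Mutual best responses: (B, CL).

The unique pure-strategy Nash equilibrium is (B, CL).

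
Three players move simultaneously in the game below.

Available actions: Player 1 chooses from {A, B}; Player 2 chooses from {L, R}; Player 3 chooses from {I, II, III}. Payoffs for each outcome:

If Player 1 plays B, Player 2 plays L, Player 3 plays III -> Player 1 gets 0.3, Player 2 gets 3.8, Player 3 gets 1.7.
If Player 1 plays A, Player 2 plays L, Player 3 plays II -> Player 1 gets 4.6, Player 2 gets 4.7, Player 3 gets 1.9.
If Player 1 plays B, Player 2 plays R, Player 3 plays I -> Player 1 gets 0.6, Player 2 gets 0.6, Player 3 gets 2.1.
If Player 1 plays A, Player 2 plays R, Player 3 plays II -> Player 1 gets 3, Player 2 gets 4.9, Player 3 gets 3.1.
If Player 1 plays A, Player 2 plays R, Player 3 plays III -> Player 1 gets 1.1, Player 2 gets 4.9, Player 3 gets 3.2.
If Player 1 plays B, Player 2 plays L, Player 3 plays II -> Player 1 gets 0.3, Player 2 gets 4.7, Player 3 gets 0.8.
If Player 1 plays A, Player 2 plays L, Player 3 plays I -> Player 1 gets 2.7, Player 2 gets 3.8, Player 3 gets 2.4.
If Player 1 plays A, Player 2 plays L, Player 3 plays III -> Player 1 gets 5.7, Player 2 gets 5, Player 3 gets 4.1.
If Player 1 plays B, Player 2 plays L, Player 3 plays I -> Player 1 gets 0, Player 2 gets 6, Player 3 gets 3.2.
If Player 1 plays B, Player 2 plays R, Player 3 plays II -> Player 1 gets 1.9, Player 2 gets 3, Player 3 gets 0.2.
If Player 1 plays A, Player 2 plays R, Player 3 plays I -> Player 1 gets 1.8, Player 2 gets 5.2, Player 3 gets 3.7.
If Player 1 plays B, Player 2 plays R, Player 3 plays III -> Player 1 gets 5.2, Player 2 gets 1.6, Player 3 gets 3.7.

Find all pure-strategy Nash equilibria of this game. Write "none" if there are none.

Mark each player's best response to every combination of opponents' strategies; a profile where every player is best-responding is a pure Nash equilibrium.
Player 1 against (L, I): payoffs 2.7, 0 → best response A.
Player 1 against (L, II): payoffs 4.6, 0.3 → best response A.
Player 1 against (L, III): payoffs 5.7, 0.3 → best response A.
Player 1 against (R, I): payoffs 1.8, 0.6 → best response A.
Player 1 against (R, II): payoffs 3, 1.9 → best response A.
Player 1 against (R, III): payoffs 1.1, 5.2 → best response B.
Player 2 against (A, I): payoffs 3.8, 5.2 → best response R.
Player 2 against (A, II): payoffs 4.7, 4.9 → best response R.
Player 2 against (A, III): payoffs 5, 4.9 → best response L.
Player 2 against (B, I): payoffs 6, 0.6 → best response L.
Player 2 against (B, II): payoffs 4.7, 3 → best response L.
Player 2 against (B, III): payoffs 3.8, 1.6 → best response L.
Player 3 against (A, L): payoffs 2.4, 1.9, 4.1 → best response III.
Player 3 against (A, R): payoffs 3.7, 3.1, 3.2 → best response I.
Player 3 against (B, L): payoffs 3.2, 0.8, 1.7 → best response I.
Player 3 against (B, R): payoffs 2.1, 0.2, 3.7 → best response III.
Mutual best responses: (A, L, III); (A, R, I).

(A, L, III), (A, R, I)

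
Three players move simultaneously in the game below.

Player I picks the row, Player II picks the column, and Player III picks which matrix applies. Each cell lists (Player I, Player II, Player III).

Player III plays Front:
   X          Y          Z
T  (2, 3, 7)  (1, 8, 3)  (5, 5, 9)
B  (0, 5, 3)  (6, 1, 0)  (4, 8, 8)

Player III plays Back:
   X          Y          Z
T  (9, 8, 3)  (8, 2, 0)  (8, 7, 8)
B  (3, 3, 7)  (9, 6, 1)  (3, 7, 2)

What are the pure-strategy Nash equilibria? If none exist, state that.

Player I against (X, Front): payoffs 2, 0 → best response T.
Player I against (X, Back): payoffs 9, 3 → best response T.
Player I against (Y, Front): payoffs 1, 6 → best response B.
Player I against (Y, Back): payoffs 8, 9 → best response B.
Player I against (Z, Front): payoffs 5, 4 → best response T.
Player I against (Z, Back): payoffs 8, 3 → best response T.
Player II against (T, Front): payoffs 3, 8, 5 → best response Y.
Player II against (T, Back): payoffs 8, 2, 7 → best response X.
Player II against (B, Front): payoffs 5, 1, 8 → best response Z.
Player II against (B, Back): payoffs 3, 6, 7 → best response Z.
Player III against (T, X): payoffs 7, 3 → best response Front.
Player III against (T, Y): payoffs 3, 0 → best response Front.
Player III against (T, Z): payoffs 9, 8 → best response Front.
Player III against (B, X): payoffs 3, 7 → best response Back.
Player III against (B, Y): payoffs 0, 1 → best response Back.
Player III against (B, Z): payoffs 8, 2 → best response Front.
No profile is a mutual best response for all players.

none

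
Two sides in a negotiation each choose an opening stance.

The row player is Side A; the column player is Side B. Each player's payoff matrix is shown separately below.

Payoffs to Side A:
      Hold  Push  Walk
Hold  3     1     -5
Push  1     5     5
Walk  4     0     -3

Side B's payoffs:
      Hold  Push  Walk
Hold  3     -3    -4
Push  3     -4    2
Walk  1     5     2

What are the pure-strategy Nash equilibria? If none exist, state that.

No pure-strategy Nash equilibrium.

Side A against Hold: payoffs 3, 1, 4 → best response Walk.
Side A against Push: payoffs 1, 5, 0 → best response Push.
Side A against Walk: payoffs -5, 5, -3 → best response Push.
Side B against Hold: payoffs 3, -3, -4 → best response Hold.
Side B against Push: payoffs 3, -4, 2 → best response Hold.
Side B against Walk: payoffs 1, 5, 2 → best response Push.
No profile is a mutual best response for all players.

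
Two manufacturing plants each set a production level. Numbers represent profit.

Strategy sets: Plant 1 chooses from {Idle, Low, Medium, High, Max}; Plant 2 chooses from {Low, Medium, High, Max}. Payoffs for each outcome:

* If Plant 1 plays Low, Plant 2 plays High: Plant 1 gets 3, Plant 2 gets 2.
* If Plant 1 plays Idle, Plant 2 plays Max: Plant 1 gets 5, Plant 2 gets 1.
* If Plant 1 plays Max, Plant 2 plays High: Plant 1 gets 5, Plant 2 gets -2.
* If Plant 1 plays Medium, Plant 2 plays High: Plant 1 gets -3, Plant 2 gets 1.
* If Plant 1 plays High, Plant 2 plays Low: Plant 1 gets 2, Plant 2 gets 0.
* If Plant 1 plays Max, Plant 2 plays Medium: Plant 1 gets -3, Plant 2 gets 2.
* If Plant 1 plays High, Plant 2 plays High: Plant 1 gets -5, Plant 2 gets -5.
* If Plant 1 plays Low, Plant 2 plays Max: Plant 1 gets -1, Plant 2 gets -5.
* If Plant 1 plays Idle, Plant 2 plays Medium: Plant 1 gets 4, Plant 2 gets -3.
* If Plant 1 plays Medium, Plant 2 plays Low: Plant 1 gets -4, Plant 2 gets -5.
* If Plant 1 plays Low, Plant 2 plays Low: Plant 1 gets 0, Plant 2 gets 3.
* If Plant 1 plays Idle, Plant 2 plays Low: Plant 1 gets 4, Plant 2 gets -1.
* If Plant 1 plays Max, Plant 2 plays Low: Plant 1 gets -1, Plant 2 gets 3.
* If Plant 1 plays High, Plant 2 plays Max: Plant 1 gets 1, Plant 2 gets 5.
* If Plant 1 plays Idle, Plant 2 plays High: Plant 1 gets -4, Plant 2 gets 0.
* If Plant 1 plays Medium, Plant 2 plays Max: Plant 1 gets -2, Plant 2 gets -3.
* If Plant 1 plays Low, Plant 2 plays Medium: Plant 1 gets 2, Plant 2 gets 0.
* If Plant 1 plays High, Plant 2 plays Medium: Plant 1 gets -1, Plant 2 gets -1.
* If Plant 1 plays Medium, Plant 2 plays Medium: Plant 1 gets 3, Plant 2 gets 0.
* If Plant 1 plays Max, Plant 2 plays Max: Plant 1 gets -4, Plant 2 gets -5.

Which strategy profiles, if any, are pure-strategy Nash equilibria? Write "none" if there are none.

For each player, find the best response to each opponent profile; mutual best responses are the pure NE.
Plant 1 against Low: payoffs 4, 0, -4, 2, -1 → best response Idle.
Plant 1 against Medium: payoffs 4, 2, 3, -1, -3 → best response Idle.
Plant 1 against High: payoffs -4, 3, -3, -5, 5 → best response Max.
Plant 1 against Max: payoffs 5, -1, -2, 1, -4 → best response Idle.
Plant 2 against Idle: payoffs -1, -3, 0, 1 → best response Max.
Plant 2 against Low: payoffs 3, 0, 2, -5 → best response Low.
Plant 2 against Medium: payoffs -5, 0, 1, -3 → best response High.
Plant 2 against High: payoffs 0, -1, -5, 5 → best response Max.
Plant 2 against Max: payoffs 3, 2, -2, -5 → best response Low.
Mutual best responses: (Idle, Max).

Pure NE: (Idle, Max)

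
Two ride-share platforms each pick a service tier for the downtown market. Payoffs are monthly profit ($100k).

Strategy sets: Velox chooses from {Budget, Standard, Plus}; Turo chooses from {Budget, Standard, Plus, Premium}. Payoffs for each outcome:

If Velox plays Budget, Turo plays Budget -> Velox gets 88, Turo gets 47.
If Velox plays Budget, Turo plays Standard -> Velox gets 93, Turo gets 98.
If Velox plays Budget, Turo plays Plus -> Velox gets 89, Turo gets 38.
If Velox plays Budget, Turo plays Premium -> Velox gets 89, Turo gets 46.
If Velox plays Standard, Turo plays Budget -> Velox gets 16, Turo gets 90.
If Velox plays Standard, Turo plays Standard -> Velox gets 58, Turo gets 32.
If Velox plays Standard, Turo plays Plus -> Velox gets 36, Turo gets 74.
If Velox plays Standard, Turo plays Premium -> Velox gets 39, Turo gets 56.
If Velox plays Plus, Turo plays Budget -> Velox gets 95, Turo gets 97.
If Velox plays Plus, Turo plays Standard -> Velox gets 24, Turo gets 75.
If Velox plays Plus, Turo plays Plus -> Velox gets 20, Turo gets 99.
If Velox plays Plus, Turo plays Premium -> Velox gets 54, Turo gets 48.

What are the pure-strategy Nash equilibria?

(Budget, Budget): Velox can switch to Plus (88 → 95). Not NE.
(Budget, Standard): Velox gets 93, best alternative 58; Turo gets 98, best alternative 47. No profitable deviation — NE.
(Budget, Plus): Turo can switch to Budget (38 → 47). Not NE.
(Budget, Premium): Turo can switch to Budget (46 → 47). Not NE.
(Standard, Budget): Velox can switch to Budget (16 → 88). Not NE.
(Standard, Standard): Velox can switch to Budget (58 → 93). Not NE.
(Standard, Plus): Velox can switch to Budget (36 → 89). Not NE.
(Standard, Premium): Velox can switch to Budget (39 → 89). Not NE.
(Plus, Budget): Turo can switch to Plus (97 → 99). Not NE.
(Plus, Standard): Velox can switch to Budget (24 → 93). Not NE.
(Plus, Plus): Velox can switch to Budget (20 → 89). Not NE.
(Plus, Premium): Velox can switch to Budget (54 → 89). Not NE.

The unique pure-strategy Nash equilibrium is (Budget, Standard).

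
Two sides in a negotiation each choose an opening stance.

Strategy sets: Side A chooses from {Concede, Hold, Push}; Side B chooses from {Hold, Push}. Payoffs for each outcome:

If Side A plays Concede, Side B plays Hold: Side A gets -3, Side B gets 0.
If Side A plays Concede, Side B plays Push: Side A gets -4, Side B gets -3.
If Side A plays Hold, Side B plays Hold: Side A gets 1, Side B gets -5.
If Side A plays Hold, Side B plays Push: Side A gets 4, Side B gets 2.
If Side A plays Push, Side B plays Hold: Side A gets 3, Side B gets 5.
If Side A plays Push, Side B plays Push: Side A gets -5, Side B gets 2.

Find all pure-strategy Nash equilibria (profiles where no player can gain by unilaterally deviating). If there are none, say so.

The pure Nash equilibria are (Hold, Push), (Push, Hold).

Side A against Hold: payoffs -3, 1, 3 → best response Push.
Side A against Push: payoffs -4, 4, -5 → best response Hold.
Side B against Concede: payoffs 0, -3 → best response Hold.
Side B against Hold: payoffs -5, 2 → best response Push.
Side B against Push: payoffs 5, 2 → best response Hold.
Mutual best responses: (Hold, Push); (Push, Hold).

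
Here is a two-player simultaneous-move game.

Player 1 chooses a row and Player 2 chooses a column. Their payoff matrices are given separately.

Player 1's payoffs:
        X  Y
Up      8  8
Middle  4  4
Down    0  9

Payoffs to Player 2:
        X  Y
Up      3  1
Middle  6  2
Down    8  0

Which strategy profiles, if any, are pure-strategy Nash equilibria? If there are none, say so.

Pure NE: (Up, X)

(Up, X): Player 1 gets 8, best alternative 4; Player 2 gets 3, best alternative 1. No profitable deviation — NE.
(Up, Y): Player 1 can switch to Down (8 → 9). Not NE.
(Middle, X): Player 1 can switch to Up (4 → 8). Not NE.
(Middle, Y): Player 1 can switch to Up (4 → 8). Not NE.
(Down, X): Player 1 can switch to Up (0 → 8). Not NE.
(Down, Y): Player 2 can switch to X (0 → 8). Not NE.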